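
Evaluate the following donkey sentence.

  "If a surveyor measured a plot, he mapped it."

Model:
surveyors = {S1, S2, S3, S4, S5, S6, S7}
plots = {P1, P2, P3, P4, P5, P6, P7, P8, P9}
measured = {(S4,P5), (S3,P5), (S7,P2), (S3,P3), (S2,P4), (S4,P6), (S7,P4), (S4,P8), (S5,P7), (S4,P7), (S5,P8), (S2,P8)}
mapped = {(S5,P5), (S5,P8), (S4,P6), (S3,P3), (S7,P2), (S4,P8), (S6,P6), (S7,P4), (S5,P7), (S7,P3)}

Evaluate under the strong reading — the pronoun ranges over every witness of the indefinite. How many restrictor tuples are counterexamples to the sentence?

5

"it" takes "a plot" as antecedent — a donkey pronoun bound across the clause boundary.
Strong reading: for every (s,p) with measured(s,p), mapped(s,p).
Restrictor pairs: (S2,P4) ✗  (S2,P8) ✗  (S3,P3) ✓  (S3,P5) ✗  (S4,P5) ✗  (S4,P6) ✓  (S4,P7) ✗  (S4,P8) ✓  (S5,P7) ✓  (S5,P8) ✓  (S7,P2) ✓  (S7,P4) ✓
Counterexamples (restrictor pairs failing the scope): 5.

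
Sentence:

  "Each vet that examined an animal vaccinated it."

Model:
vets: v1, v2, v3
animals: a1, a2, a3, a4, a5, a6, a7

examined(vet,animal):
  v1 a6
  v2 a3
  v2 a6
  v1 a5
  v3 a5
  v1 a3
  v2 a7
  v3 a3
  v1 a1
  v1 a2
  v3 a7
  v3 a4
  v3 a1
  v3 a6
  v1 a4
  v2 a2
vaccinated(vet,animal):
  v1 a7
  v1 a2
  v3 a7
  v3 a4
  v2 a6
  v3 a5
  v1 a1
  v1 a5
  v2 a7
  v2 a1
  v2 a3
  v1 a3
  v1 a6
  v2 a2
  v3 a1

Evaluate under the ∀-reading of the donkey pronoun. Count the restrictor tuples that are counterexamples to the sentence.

"it" takes "an animal" as antecedent — a donkey pronoun bound across the clause boundary.
Strong reading: for every (v,a) with examined(v,a), vaccinated(v,a).
Restrictor pairs: (v1,a1) ✓  (v1,a2) ✓  (v1,a3) ✓  (v1,a4) ✗  (v1,a5) ✓  (v1,a6) ✓  (v2,a2) ✓  (v2,a3) ✓  (v2,a6) ✓  (v2,a7) ✓  (v3,a1) ✓  (v3,a3) ✗  (v3,a4) ✓  (v3,a5) ✓  (v3,a6) ✗  (v3,a7) ✓
Counterexamples (restrictor pairs failing the scope): 3.

3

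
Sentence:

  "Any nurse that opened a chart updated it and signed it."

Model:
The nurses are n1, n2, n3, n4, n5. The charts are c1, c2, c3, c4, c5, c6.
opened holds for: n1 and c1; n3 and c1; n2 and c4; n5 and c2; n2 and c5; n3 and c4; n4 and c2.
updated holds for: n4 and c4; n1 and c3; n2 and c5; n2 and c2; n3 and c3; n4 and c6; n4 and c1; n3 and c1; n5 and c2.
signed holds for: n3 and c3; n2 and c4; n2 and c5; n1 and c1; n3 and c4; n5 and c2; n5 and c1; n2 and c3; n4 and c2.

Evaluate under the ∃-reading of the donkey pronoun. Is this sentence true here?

False

"it" takes "a chart" as antecedent — a donkey pronoun bound across the clause boundary.
Weak reading: every nurse n with some opened-chart has at least one opened-chart c such that updated(n,c) ∧ signed(n,c).
Per nurse: n1:✗  n2:✓  n3:✗  n4:✗  n5:✓
n1 has no witness among its opened-charts.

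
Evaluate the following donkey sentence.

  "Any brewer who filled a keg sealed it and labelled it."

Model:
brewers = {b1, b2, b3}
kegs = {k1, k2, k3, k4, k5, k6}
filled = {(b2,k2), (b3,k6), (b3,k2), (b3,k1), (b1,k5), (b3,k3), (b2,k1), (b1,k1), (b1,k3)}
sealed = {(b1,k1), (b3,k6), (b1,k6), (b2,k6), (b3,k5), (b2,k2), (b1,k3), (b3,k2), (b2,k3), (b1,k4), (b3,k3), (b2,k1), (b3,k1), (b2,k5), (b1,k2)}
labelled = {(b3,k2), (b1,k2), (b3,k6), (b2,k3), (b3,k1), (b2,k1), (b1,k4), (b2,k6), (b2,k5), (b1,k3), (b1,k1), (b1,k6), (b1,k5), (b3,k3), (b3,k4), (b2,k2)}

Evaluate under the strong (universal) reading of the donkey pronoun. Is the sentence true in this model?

"it" takes "a keg" as antecedent — a donkey pronoun bound across the clause boundary.
Strong reading: for every (b,k) with filled(b,k), sealed(b,k) ∧ labelled(b,k).
Restrictor pairs: (b1,k1) ✓  (b1,k3) ✓  (b1,k5) ✗  (b2,k1) ✓  (b2,k2) ✓  (b3,k1) ✓  (b3,k2) ✓  (b3,k3) ✓  (b3,k6) ✓
Counterexample: (b1,k5) is in filled but fails the scope.

False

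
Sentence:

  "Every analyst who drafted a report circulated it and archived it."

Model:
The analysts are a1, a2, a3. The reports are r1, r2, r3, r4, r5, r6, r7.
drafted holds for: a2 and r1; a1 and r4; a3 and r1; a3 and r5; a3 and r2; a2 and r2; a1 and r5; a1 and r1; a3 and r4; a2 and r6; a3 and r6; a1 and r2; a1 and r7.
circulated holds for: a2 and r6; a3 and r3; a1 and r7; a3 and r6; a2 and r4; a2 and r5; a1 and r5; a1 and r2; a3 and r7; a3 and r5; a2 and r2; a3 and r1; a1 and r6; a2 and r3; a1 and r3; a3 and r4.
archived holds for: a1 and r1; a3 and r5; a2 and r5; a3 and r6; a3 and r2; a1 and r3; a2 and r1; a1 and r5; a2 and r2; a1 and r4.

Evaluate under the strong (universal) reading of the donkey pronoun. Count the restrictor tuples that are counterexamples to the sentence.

9

"it" takes "a report" as antecedent — a donkey pronoun bound across the clause boundary.
Strong reading: for every (a,r) with drafted(a,r), circulated(a,r) ∧ archived(a,r).
Restrictor pairs: (a1,r1) ✗  (a1,r2) ✗  (a1,r4) ✗  (a1,r5) ✓  (a1,r7) ✗  (a2,r1) ✗  (a2,r2) ✓  (a2,r6) ✗  (a3,r1) ✗  (a3,r2) ✗  (a3,r4) ✗  (a3,r5) ✓  (a3,r6) ✓
Counterexamples (restrictor pairs failing the scope): 9.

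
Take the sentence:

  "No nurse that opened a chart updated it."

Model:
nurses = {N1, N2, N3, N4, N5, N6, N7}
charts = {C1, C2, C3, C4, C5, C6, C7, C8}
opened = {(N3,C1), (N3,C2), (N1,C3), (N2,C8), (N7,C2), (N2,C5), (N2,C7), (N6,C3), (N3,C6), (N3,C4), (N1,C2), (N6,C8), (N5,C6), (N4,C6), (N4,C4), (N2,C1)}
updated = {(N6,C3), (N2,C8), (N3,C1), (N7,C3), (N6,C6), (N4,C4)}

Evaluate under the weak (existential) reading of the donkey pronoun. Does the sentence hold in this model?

False

"it" takes "a chart" as antecedent — a donkey pronoun bound across the clause boundary.
Truth condition: for no (n,c) with opened(n,c) does updated(n,c) hold.
Restrictor pairs — does the scope hold? (N1,C2):fails  (N1,C3):fails  (N2,C1):fails  (N2,C5):fails  (N2,C7):fails  (N2,C8):holds  (N3,C1):holds  (N3,C2):fails  (N3,C4):fails  (N3,C6):fails  (N4,C4):holds  (N4,C6):fails  (N5,C6):fails  (N6,C3):holds  (N6,C8):fails  (N7,C2):fails
Scope holds for 4 pair(s), so the sentence is false.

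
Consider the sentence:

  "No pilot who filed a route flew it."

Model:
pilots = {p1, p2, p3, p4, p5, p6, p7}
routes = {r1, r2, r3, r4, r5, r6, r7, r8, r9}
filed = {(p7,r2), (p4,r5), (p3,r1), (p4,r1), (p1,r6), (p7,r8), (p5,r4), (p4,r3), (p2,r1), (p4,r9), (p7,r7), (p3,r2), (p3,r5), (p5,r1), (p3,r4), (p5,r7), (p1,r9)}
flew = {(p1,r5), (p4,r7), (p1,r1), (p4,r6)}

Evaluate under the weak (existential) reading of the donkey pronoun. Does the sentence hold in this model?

"it" takes "a route" as antecedent — a donkey pronoun bound across the clause boundary.
Truth condition: for no (p,r) with filed(p,r) does flew(p,r) hold.
Restrictor pairs — does the scope hold? (p1,r6):fails  (p1,r9):fails  (p2,r1):fails  (p3,r1):fails  (p3,r2):fails  (p3,r4):fails  (p3,r5):fails  (p4,r1):fails  (p4,r3):fails  (p4,r5):fails  (p4,r9):fails  (p5,r1):fails  (p5,r4):fails  (p5,r7):fails  (p7,r2):fails  (p7,r7):fails  (p7,r8):fails
Scope holds for no restrictor pair, so the sentence is true.

True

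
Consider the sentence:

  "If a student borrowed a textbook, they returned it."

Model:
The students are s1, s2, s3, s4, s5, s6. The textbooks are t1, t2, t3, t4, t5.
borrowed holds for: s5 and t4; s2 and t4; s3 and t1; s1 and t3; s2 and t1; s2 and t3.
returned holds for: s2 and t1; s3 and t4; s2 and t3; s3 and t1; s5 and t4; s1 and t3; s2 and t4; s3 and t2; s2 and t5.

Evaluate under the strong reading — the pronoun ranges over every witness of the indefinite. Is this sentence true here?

True

"it" takes "a textbook" as antecedent — a donkey pronoun bound across the clause boundary.
Strong reading: for every (s,t) with borrowed(s,t), returned(s,t).
Restrictor pairs: (s1,t3) ✓  (s2,t1) ✓  (s2,t3) ✓  (s2,t4) ✓  (s3,t1) ✓  (s5,t4) ✓
Every restrictor pair satisfies the scope.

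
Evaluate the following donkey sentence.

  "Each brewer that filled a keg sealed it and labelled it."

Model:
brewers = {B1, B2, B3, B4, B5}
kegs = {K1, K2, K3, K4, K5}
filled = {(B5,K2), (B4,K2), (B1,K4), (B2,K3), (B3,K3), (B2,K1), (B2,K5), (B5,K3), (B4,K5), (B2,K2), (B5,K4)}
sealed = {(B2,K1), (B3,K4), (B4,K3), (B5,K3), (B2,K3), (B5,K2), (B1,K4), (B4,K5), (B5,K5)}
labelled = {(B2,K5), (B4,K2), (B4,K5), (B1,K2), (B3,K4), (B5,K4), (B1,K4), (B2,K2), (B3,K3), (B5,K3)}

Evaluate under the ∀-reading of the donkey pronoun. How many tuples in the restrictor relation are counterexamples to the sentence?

8

"it" takes "a keg" as antecedent — a donkey pronoun bound across the clause boundary.
Strong reading: for every (b,k) with filled(b,k), sealed(b,k) ∧ labelled(b,k).
Restrictor pairs: (B1,K4) ✓  (B2,K1) ✗  (B2,K2) ✗  (B2,K3) ✗  (B2,K5) ✗  (B3,K3) ✗  (B4,K2) ✗  (B4,K5) ✓  (B5,K2) ✗  (B5,K3) ✓  (B5,K4) ✗
Counterexamples (restrictor pairs failing the scope): 8.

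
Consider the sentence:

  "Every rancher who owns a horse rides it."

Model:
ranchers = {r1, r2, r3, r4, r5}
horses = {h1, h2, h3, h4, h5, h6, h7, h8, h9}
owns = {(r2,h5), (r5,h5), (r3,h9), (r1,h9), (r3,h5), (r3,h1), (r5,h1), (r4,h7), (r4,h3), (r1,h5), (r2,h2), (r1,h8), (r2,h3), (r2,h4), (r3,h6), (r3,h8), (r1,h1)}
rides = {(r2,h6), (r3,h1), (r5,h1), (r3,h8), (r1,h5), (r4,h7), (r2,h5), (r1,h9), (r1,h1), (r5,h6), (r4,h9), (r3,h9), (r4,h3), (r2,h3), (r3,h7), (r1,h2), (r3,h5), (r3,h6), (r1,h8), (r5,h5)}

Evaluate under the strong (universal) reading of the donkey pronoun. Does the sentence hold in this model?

"it" takes "a horse" as antecedent — a donkey pronoun bound across the clause boundary.
Strong reading: for every (r,h) with owns(r,h), rides(r,h).
Restrictor pairs: (r1,h1) ✓  (r1,h5) ✓  (r1,h8) ✓  (r1,h9) ✓  (r2,h2) ✗  (r2,h3) ✓  (r2,h4) ✗  (r2,h5) ✓  (r3,h1) ✓  (r3,h5) ✓  (r3,h6) ✓  (r3,h8) ✓  (r3,h9) ✓  (r4,h3) ✓  (r4,h7) ✓  (r5,h1) ✓  (r5,h5) ✓
Counterexample: (r2,h2) is in owns but fails the scope.

False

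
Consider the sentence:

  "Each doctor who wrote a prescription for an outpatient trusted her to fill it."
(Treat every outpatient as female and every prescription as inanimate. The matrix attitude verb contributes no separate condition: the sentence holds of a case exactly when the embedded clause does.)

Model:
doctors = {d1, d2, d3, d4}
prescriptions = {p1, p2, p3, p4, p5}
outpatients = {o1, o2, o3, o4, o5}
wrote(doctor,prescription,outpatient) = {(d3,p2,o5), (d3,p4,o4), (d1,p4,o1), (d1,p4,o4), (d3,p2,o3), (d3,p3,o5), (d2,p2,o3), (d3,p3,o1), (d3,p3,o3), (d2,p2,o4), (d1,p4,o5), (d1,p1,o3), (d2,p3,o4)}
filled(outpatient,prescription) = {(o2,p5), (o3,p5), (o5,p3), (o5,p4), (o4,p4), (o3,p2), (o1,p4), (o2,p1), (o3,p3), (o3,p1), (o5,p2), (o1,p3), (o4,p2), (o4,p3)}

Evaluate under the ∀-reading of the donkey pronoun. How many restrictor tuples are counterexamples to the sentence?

"her" takes "an outpatient" as antecedent and "it" takes "a prescription"; both are donkey pronouns co-varying with the restrictor.
Strong reading: for every (d,p,o) with wrote(d,p,o), filled(o,p).
Restrictor triples: (d1,p1,o3)→filled(o3,p1) ✓  (d1,p4,o1)→filled(o1,p4) ✓  (d1,p4,o4)→filled(o4,p4) ✓  (d1,p4,o5)→filled(o5,p4) ✓  (d2,p2,o3)→filled(o3,p2) ✓  (d2,p2,o4)→filled(o4,p2) ✓  (d2,p3,o4)→filled(o4,p3) ✓  (d3,p2,o3)→filled(o3,p2) ✓  (d3,p2,o5)→filled(o5,p2) ✓  (d3,p3,o1)→filled(o1,p3) ✓  (d3,p3,o3)→filled(o3,p3) ✓  (d3,p3,o5)→filled(o5,p3) ✓  (d3,p4,o4)→filled(o4,p4) ✓
Counterexamples (restrictor triples failing the scope): 0.

0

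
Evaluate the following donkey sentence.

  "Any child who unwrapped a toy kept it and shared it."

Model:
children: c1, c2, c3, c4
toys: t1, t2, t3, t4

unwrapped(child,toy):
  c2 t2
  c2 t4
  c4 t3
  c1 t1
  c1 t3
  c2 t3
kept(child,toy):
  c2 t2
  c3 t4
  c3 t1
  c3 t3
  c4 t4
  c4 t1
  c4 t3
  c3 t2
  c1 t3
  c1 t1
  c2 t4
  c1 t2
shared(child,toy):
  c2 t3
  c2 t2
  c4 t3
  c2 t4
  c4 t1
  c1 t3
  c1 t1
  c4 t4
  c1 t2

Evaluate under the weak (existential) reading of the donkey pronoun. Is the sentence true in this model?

True

"it" takes "a toy" as antecedent — a donkey pronoun bound across the clause boundary.
Weak reading: every child c with some unwrapped-toy has at least one unwrapped-toy t such that kept(c,t) ∧ shared(c,t).
Per child: c1:✓  c2:✓  c4:✓
Every child in the restrictor has a witness.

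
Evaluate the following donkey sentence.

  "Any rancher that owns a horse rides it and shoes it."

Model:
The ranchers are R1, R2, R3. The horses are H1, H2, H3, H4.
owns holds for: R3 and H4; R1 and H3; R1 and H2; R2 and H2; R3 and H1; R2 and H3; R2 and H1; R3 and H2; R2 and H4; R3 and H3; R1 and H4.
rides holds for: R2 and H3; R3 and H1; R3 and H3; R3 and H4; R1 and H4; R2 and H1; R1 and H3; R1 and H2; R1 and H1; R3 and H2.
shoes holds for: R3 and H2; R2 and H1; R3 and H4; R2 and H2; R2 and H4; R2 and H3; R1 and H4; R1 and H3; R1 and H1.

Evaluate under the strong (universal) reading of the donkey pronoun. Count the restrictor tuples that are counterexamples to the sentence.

5

"it" takes "a horse" as antecedent — a donkey pronoun bound across the clause boundary.
Strong reading: for every (r,h) with owns(r,h), rides(r,h) ∧ shoes(r,h).
Restrictor pairs: (R1,H2) ✗  (R1,H3) ✓  (R1,H4) ✓  (R2,H1) ✓  (R2,H2) ✗  (R2,H3) ✓  (R2,H4) ✗  (R3,H1) ✗  (R3,H2) ✓  (R3,H3) ✗  (R3,H4) ✓
Counterexamples (restrictor pairs failing the scope): 5.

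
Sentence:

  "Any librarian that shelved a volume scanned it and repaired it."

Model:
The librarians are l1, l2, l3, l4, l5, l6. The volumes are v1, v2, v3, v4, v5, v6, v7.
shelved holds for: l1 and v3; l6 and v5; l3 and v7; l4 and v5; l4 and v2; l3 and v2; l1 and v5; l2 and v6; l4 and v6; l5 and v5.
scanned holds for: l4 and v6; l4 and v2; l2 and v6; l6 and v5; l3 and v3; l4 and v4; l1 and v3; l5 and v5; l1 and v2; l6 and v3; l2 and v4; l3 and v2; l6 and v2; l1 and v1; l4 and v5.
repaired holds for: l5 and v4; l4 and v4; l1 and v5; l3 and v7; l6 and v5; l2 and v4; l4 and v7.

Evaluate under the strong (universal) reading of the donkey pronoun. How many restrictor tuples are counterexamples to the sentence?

9

"it" takes "a volume" as antecedent — a donkey pronoun bound across the clause boundary.
Strong reading: for every (l,v) with shelved(l,v), scanned(l,v) ∧ repaired(l,v).
Restrictor pairs: (l1,v3) ✗  (l1,v5) ✗  (l2,v6) ✗  (l3,v2) ✗  (l3,v7) ✗  (l4,v2) ✗  (l4,v5) ✗  (l4,v6) ✗  (l5,v5) ✗  (l6,v5) ✓
Counterexamples (restrictor pairs failing the scope): 9.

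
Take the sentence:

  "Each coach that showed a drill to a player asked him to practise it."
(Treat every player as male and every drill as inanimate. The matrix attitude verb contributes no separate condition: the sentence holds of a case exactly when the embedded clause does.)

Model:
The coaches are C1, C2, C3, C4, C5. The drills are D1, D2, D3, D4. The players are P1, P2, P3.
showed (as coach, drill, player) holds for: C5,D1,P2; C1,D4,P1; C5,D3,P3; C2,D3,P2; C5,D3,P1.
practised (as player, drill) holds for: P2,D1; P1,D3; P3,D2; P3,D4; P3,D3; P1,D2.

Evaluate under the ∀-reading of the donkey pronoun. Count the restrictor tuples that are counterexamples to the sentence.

2

"him" takes "a player" as antecedent and "it" takes "a drill"; both are donkey pronouns co-varying with the restrictor.
Strong reading: for every (c,d,p) with showed(c,d,p), practised(p,d).
Restrictor triples: (C1,D4,P1)→practised(P1,D4) ✗  (C2,D3,P2)→practised(P2,D3) ✗  (C5,D1,P2)→practised(P2,D1) ✓  (C5,D3,P1)→practised(P1,D3) ✓  (C5,D3,P3)→practised(P3,D3) ✓
Counterexamples (restrictor triples failing the scope): 2.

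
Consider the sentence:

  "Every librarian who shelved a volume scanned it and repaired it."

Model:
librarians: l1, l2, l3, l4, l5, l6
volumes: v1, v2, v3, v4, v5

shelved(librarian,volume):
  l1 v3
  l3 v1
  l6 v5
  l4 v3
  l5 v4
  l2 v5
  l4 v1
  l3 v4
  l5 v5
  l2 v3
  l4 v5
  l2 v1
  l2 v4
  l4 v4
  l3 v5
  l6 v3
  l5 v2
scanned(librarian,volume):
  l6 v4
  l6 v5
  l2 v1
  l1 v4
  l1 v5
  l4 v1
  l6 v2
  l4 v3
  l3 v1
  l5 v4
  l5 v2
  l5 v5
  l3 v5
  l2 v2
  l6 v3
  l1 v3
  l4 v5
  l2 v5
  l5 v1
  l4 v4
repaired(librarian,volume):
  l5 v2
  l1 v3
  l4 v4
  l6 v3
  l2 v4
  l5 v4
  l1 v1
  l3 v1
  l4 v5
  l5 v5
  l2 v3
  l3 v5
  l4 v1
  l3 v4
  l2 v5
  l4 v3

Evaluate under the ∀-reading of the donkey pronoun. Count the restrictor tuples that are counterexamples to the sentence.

"it" takes "a volume" as antecedent — a donkey pronoun bound across the clause boundary.
Strong reading: for every (l,v) with shelved(l,v), scanned(l,v) ∧ repaired(l,v).
Restrictor pairs: (l1,v3) ✓  (l2,v1) ✗  (l2,v3) ✗  (l2,v4) ✗  (l2,v5) ✓  (l3,v1) ✓  (l3,v4) ✗  (l3,v5) ✓  (l4,v1) ✓  (l4,v3) ✓  (l4,v4) ✓  (l4,v5) ✓  (l5,v2) ✓  (l5,v4) ✓  (l5,v5) ✓  (l6,v3) ✓  (l6,v5) ✗
Counterexamples (restrictor pairs failing the scope): 5.

5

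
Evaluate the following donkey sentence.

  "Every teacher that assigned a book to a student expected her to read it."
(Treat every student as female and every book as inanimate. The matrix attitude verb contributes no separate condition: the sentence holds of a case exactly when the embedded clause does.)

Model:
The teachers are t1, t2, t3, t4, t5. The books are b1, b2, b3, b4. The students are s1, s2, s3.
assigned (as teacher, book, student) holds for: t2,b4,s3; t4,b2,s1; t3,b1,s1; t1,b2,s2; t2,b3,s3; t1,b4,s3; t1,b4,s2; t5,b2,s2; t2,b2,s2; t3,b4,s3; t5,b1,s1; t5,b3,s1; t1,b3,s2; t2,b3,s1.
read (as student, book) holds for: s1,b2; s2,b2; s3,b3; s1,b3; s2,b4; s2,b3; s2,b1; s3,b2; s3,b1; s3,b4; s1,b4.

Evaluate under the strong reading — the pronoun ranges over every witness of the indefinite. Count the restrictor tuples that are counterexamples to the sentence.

"her" takes "a student" as antecedent and "it" takes "a book"; both are donkey pronouns co-varying with the restrictor.
Strong reading: for every (t,b,s) with assigned(t,b,s), read(s,b).
Restrictor triples: (t1,b2,s2)→read(s2,b2) ✓  (t1,b3,s2)→read(s2,b3) ✓  (t1,b4,s2)→read(s2,b4) ✓  (t1,b4,s3)→read(s3,b4) ✓  (t2,b2,s2)→read(s2,b2) ✓  (t2,b3,s1)→read(s1,b3) ✓  (t2,b3,s3)→read(s3,b3) ✓  (t2,b4,s3)→read(s3,b4) ✓  (t3,b1,s1)→read(s1,b1) ✗  (t3,b4,s3)→read(s3,b4) ✓  (t4,b2,s1)→read(s1,b2) ✓  (t5,b1,s1)→read(s1,b1) ✗  (t5,b2,s2)→read(s2,b2) ✓  (t5,b3,s1)→read(s1,b3) ✓
Counterexamples (restrictor triples failing the scope): 2.

2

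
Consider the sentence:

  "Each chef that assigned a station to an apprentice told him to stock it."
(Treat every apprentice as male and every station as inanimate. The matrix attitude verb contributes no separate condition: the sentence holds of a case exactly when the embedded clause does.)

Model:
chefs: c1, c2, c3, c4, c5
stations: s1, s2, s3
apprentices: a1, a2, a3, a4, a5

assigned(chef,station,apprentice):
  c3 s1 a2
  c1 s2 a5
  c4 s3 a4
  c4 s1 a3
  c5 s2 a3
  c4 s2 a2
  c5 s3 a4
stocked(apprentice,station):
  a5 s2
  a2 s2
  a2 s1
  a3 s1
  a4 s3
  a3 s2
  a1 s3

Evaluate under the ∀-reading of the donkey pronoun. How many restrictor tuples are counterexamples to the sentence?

"him" takes "an apprentice" as antecedent and "it" takes "a station"; both are donkey pronouns co-varying with the restrictor.
Strong reading: for every (c,s,a) with assigned(c,s,a), stocked(a,s).
Restrictor triples: (c1,s2,a5)→stocked(a5,s2) ✓  (c3,s1,a2)→stocked(a2,s1) ✓  (c4,s1,a3)→stocked(a3,s1) ✓  (c4,s2,a2)→stocked(a2,s2) ✓  (c4,s3,a4)→stocked(a4,s3) ✓  (c5,s2,a3)→stocked(a3,s2) ✓  (c5,s3,a4)→stocked(a4,s3) ✓
Counterexamples (restrictor triples failing the scope): 0.

0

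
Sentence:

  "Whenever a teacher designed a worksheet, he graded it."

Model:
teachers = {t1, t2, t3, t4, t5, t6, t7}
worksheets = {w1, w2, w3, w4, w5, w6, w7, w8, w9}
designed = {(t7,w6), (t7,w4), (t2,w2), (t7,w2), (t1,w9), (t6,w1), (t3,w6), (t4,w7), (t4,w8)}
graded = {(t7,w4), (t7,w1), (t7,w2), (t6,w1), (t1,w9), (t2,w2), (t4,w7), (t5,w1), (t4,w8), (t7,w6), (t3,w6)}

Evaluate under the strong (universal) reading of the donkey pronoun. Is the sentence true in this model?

True

"it" takes "a worksheet" as antecedent — a donkey pronoun bound across the clause boundary.
Strong reading: for every (t,w) with designed(t,w), graded(t,w).
Restrictor pairs: (t1,w9) ✓  (t2,w2) ✓  (t3,w6) ✓  (t4,w7) ✓  (t4,w8) ✓  (t6,w1) ✓  (t7,w2) ✓  (t7,w4) ✓  (t7,w6) ✓
Every restrictor pair satisfies the scope.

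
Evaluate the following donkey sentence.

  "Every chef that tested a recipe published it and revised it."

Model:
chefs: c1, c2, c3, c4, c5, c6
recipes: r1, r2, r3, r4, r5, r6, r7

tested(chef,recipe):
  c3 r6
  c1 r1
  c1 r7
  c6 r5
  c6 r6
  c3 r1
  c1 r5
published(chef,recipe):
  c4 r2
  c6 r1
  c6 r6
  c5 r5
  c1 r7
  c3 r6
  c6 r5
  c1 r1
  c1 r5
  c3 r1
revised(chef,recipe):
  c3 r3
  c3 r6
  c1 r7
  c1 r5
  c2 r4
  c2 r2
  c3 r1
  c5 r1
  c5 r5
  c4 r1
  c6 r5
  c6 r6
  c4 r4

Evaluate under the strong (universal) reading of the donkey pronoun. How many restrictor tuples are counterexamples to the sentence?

"it" takes "a recipe" as antecedent — a donkey pronoun bound across the clause boundary.
Strong reading: for every (c,r) with tested(c,r), published(c,r) ∧ revised(c,r).
Restrictor pairs: (c1,r1) ✗  (c1,r5) ✓  (c1,r7) ✓  (c3,r1) ✓  (c3,r6) ✓  (c6,r5) ✓  (c6,r6) ✓
Counterexamples (restrictor pairs failing the scope): 1.

1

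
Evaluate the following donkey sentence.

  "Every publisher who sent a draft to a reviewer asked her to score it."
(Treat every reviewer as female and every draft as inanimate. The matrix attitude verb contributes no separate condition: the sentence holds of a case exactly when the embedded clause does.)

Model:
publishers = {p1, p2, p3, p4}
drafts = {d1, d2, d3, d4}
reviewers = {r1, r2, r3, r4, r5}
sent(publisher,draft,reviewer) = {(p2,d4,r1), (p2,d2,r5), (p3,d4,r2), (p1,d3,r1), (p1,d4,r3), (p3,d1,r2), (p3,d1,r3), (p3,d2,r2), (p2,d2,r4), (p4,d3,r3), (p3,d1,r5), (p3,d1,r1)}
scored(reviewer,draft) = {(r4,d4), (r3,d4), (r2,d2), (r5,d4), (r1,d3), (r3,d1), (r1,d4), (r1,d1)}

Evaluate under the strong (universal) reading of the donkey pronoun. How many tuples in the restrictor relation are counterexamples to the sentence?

"her" takes "a reviewer" as antecedent and "it" takes "a draft"; both are donkey pronouns co-varying with the restrictor.
Strong reading: for every (p,d,r) with sent(p,d,r), scored(r,d).
Restrictor triples: (p1,d3,r1)→scored(r1,d3) ✓  (p1,d4,r3)→scored(r3,d4) ✓  (p2,d2,r4)→scored(r4,d2) ✗  (p2,d2,r5)→scored(r5,d2) ✗  (p2,d4,r1)→scored(r1,d4) ✓  (p3,d1,r1)→scored(r1,d1) ✓  (p3,d1,r2)→scored(r2,d1) ✗  (p3,d1,r3)→scored(r3,d1) ✓  (p3,d1,r5)→scored(r5,d1) ✗  (p3,d2,r2)→scored(r2,d2) ✓  (p3,d4,r2)→scored(r2,d4) ✗  (p4,d3,r3)→scored(r3,d3) ✗
Counterexamples (restrictor triples failing the scope): 6.

6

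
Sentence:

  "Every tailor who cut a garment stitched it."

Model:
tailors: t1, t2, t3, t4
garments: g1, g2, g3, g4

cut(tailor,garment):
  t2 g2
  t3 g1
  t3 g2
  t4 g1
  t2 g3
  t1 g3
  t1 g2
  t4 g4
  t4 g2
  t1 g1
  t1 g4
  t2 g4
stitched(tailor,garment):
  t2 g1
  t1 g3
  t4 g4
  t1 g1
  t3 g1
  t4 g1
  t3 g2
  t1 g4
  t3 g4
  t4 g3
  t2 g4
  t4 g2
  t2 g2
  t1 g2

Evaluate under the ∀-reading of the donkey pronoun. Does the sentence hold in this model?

False

"it" takes "a garment" as antecedent — a donkey pronoun bound across the clause boundary.
Strong reading: for every (t,g) with cut(t,g), stitched(t,g).
Restrictor pairs: (t1,g1) ✓  (t1,g2) ✓  (t1,g3) ✓  (t1,g4) ✓  (t2,g2) ✓  (t2,g3) ✗  (t2,g4) ✓  (t3,g1) ✓  (t3,g2) ✓  (t4,g1) ✓  (t4,g2) ✓  (t4,g4) ✓
Counterexample: (t2,g3) is in cut but fails the scope.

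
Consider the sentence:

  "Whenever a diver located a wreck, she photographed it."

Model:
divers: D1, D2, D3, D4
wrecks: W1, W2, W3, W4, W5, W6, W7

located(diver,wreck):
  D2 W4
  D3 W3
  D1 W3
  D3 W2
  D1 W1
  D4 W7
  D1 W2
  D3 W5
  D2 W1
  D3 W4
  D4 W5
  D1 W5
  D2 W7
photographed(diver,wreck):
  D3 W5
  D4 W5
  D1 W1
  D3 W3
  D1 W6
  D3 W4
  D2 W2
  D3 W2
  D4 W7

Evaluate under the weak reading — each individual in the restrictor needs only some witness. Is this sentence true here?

False

"it" takes "a wreck" as antecedent — a donkey pronoun bound across the clause boundary.
Weak reading: every diver d with some located-wreck has at least one located-wreck w such that photographed(d,w).
Per diver: D1:✓  D2:✗  D3:✓  D4:✓
D2 has no witness among its located-wrecks.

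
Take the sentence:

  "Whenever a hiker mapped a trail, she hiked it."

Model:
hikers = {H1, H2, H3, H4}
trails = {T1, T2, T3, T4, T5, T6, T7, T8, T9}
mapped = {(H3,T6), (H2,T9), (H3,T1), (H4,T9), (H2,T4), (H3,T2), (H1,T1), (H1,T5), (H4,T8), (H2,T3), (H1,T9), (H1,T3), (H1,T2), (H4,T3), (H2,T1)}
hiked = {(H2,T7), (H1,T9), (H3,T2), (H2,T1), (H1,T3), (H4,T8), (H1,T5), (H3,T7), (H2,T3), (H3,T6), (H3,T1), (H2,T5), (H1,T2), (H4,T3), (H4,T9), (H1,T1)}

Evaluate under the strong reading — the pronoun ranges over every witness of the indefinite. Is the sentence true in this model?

False

"it" takes "a trail" as antecedent — a donkey pronoun bound across the clause boundary.
Strong reading: for every (h,t) with mapped(h,t), hiked(h,t).
Restrictor pairs: (H1,T1) ✓  (H1,T2) ✓  (H1,T3) ✓  (H1,T5) ✓  (H1,T9) ✓  (H2,T1) ✓  (H2,T3) ✓  (H2,T4) ✗  (H2,T9) ✗  (H3,T1) ✓  (H3,T2) ✓  (H3,T6) ✓  (H4,T3) ✓  (H4,T8) ✓  (H4,T9) ✓
Counterexample: (H2,T4) is in mapped but fails the scope.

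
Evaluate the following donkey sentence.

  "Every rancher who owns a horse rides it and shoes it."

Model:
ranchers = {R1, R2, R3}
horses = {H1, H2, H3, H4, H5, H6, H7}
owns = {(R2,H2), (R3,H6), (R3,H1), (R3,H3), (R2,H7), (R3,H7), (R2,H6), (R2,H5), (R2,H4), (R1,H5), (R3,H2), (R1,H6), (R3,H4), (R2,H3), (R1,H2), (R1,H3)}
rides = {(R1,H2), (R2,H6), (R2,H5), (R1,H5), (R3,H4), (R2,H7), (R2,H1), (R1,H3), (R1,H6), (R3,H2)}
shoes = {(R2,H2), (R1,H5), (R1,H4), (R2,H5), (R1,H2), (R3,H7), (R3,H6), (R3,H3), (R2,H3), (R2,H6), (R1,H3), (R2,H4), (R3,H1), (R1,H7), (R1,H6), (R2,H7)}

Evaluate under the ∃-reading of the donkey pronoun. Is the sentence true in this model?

False

"it" takes "a horse" as antecedent — a donkey pronoun bound across the clause boundary.
Weak reading: every rancher r with some owns-horse has at least one owns-horse h such that rides(r,h) ∧ shoes(r,h).
Per rancher: R1:✓  R2:✓  R3:✗
R3 has no witness among its owns-horses.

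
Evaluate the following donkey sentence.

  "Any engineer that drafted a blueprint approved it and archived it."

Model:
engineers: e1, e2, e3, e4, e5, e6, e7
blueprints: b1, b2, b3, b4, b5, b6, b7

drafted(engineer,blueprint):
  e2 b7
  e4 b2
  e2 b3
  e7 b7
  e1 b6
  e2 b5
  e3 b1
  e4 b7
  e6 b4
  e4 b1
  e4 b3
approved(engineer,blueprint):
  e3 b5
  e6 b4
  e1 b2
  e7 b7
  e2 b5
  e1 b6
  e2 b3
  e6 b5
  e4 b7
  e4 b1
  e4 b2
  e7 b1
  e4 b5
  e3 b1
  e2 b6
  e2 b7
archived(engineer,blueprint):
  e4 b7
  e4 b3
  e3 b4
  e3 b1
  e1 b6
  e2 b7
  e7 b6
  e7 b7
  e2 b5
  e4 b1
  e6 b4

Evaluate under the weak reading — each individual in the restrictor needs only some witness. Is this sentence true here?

True

"it" takes "a blueprint" as antecedent — a donkey pronoun bound across the clause boundary.
Weak reading: every engineer e with some drafted-blueprint has at least one drafted-blueprint b such that approved(e,b) ∧ archived(e,b).
Per engineer: e1:✓  e2:✓  e3:✓  e4:✓  e6:✓  e7:✓
Every engineer in the restrictor has a witness.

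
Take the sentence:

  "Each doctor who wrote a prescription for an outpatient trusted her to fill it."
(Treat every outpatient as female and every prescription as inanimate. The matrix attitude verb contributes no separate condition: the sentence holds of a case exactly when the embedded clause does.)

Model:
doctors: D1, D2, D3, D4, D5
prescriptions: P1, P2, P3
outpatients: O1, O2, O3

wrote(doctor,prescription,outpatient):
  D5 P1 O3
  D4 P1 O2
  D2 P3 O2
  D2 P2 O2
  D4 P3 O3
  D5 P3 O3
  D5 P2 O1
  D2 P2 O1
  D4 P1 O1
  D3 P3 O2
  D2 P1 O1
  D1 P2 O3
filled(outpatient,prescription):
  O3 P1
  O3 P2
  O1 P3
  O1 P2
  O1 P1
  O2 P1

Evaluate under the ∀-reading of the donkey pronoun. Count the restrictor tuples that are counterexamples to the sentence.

"her" takes "an outpatient" as antecedent and "it" takes "a prescription"; both are donkey pronouns co-varying with the restrictor.
Strong reading: for every (d,p,o) with wrote(d,p,o), filled(o,p).
Restrictor triples: (D1,P2,O3)→filled(O3,P2) ✓  (D2,P1,O1)→filled(O1,P1) ✓  (D2,P2,O1)→filled(O1,P2) ✓  (D2,P2,O2)→filled(O2,P2) ✗  (D2,P3,O2)→filled(O2,P3) ✗  (D3,P3,O2)→filled(O2,P3) ✗  (D4,P1,O1)→filled(O1,P1) ✓  (D4,P1,O2)→filled(O2,P1) ✓  (D4,P3,O3)→filled(O3,P3) ✗  (D5,P1,O3)→filled(O3,P1) ✓  (D5,P2,O1)→filled(O1,P2) ✓  (D5,P3,O3)→filled(O3,P3) ✗
Counterexamples (restrictor triples failing the scope): 5.

5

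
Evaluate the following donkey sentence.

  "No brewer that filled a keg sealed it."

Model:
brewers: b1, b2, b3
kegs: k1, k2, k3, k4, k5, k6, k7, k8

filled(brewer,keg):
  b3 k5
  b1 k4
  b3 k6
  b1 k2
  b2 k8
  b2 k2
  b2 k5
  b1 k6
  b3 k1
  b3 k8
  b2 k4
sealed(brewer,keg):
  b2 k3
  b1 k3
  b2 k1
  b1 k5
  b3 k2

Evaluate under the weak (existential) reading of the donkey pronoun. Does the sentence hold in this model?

True

"it" takes "a keg" as antecedent — a donkey pronoun bound across the clause boundary.
Truth condition: for no (b,k) with filled(b,k) does sealed(b,k) hold.
Restrictor pairs — does the scope hold? (b1,k2):fails  (b1,k4):fails  (b1,k6):fails  (b2,k2):fails  (b2,k4):fails  (b2,k5):fails  (b2,k8):fails  (b3,k1):fails  (b3,k5):fails  (b3,k6):fails  (b3,k8):fails
Scope holds for no restrictor pair, so the sentence is true.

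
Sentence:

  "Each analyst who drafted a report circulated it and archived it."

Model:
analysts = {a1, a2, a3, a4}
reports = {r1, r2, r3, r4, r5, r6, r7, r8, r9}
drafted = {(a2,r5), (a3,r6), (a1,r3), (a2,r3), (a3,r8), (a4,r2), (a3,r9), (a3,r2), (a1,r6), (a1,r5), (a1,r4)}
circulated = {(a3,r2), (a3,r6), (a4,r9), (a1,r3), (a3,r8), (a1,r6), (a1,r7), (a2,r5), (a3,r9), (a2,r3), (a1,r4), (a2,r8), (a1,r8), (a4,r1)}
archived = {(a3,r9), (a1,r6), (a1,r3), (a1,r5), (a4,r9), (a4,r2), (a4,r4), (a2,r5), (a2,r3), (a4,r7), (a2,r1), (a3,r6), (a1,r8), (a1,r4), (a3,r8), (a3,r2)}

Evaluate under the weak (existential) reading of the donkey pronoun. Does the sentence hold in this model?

False

"it" takes "a report" as antecedent — a donkey pronoun bound across the clause boundary.
Weak reading: every analyst a with some drafted-report has at least one drafted-report r such that circulated(a,r) ∧ archived(a,r).
Per analyst: a1:✓  a2:✓  a3:✓  a4:✗
a4 has no witness among its drafted-reports.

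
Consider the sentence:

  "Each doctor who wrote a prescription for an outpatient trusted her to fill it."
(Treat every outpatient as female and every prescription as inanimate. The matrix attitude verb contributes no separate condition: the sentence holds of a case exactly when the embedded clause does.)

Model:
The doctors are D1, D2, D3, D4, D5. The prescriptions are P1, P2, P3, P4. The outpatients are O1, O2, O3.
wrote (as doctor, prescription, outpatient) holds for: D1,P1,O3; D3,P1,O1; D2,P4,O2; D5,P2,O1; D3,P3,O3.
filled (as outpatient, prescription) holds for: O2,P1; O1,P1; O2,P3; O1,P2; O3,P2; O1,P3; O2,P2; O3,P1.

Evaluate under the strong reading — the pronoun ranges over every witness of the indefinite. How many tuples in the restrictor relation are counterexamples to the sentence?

"her" takes "an outpatient" as antecedent and "it" takes "a prescription"; both are donkey pronouns co-varying with the restrictor.
Strong reading: for every (d,p,o) with wrote(d,p,o), filled(o,p).
Restrictor triples: (D1,P1,O3)→filled(O3,P1) ✓  (D2,P4,O2)→filled(O2,P4) ✗  (D3,P1,O1)→filled(O1,P1) ✓  (D3,P3,O3)→filled(O3,P3) ✗  (D5,P2,O1)→filled(O1,P2) ✓
Counterexamples (restrictor triples failing the scope): 2.

2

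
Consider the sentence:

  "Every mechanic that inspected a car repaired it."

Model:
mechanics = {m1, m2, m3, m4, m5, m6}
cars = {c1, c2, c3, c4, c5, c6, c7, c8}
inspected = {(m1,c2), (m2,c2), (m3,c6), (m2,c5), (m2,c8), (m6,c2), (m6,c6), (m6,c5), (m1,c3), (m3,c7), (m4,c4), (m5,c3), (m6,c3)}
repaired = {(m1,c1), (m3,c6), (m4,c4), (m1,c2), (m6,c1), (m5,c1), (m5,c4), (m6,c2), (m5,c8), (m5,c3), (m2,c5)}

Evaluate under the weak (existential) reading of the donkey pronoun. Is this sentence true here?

True

"it" takes "a car" as antecedent — a donkey pronoun bound across the clause boundary.
Weak reading: every mechanic m with some inspected-car has at least one inspected-car c such that repaired(m,c).
Per mechanic: m1:✓  m2:✓  m3:✓  m4:✓  m5:✓  m6:✓
Every mechanic in the restrictor has a witness.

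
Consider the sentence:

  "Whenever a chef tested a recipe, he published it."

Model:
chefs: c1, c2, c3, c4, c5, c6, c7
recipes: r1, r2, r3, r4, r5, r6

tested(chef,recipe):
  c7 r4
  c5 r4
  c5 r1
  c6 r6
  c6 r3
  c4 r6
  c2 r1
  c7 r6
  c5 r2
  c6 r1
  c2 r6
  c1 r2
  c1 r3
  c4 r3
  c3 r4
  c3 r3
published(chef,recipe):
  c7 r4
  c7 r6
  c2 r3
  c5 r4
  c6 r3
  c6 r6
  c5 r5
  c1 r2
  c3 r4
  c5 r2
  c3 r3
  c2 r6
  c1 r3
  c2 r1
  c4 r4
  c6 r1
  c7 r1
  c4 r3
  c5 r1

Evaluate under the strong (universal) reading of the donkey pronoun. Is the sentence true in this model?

False

"it" takes "a recipe" as antecedent — a donkey pronoun bound across the clause boundary.
Strong reading: for every (c,r) with tested(c,r), published(c,r).
Restrictor pairs: (c1,r2) ✓  (c1,r3) ✓  (c2,r1) ✓  (c2,r6) ✓  (c3,r3) ✓  (c3,r4) ✓  (c4,r3) ✓  (c4,r6) ✗  (c5,r1) ✓  (c5,r2) ✓  (c5,r4) ✓  (c6,r1) ✓  (c6,r3) ✓  (c6,r6) ✓  (c7,r4) ✓  (c7,r6) ✓
Counterexample: (c4,r6) is in tested but fails the scope.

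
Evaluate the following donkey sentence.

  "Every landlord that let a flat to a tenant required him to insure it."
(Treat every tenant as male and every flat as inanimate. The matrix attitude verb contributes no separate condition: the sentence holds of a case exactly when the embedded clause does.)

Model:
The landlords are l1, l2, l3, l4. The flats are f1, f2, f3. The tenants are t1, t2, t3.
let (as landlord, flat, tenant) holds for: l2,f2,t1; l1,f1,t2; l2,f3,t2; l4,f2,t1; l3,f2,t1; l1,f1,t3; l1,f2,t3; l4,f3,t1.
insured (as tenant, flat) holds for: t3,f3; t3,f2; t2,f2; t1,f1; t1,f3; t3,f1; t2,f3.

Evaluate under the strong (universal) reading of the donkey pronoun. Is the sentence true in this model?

False

"him" takes "a tenant" as antecedent and "it" takes "a flat"; both are donkey pronouns co-varying with the restrictor.
Strong reading: for every (l,f,t) with let(l,f,t), insured(t,f).
Restrictor triples: (l1,f1,t2)→insured(t2,f1) ✗  (l1,f1,t3)→insured(t3,f1) ✓  (l1,f2,t3)→insured(t3,f2) ✓  (l2,f2,t1)→insured(t1,f2) ✗  (l2,f3,t2)→insured(t2,f3) ✓  (l3,f2,t1)→insured(t1,f2) ✗  (l4,f2,t1)→insured(t1,f2) ✗  (l4,f3,t1)→insured(t1,f3) ✓
Counterexample: (l1,f1,t2) — insured(t2,f1) does not hold.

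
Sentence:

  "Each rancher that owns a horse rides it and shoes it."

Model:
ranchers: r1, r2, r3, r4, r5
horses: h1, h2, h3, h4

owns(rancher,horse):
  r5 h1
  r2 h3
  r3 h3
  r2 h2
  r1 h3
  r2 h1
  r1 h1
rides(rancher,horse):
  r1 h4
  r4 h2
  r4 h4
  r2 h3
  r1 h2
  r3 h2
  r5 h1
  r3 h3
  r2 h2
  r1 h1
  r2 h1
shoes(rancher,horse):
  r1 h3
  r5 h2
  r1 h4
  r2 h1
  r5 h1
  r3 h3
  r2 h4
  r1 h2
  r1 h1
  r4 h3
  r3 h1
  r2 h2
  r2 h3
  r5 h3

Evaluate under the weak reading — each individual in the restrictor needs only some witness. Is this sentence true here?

"it" takes "a horse" as antecedent — a donkey pronoun bound across the clause boundary.
Weak reading: every rancher r with some owns-horse has at least one owns-horse h such that rides(r,h) ∧ shoes(r,h).
Per rancher: r1:✓  r2:✓  r3:✓  r5:✓
Every rancher in the restrictor has a witness.

True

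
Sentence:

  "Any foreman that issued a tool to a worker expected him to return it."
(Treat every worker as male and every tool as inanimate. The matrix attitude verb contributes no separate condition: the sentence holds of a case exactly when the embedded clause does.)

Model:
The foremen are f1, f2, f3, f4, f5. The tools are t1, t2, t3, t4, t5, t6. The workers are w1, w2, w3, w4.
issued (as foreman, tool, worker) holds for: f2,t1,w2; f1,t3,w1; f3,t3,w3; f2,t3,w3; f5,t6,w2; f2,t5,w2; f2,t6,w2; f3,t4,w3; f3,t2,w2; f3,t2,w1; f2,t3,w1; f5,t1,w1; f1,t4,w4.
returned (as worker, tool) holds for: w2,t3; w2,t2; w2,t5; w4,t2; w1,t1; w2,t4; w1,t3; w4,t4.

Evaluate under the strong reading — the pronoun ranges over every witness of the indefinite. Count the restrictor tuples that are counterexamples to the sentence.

"him" takes "a worker" as antecedent and "it" takes "a tool"; both are donkey pronouns co-varying with the restrictor.
Strong reading: for every (f,t,w) with issued(f,t,w), returned(w,t).
Restrictor triples: (f1,t3,w1)→returned(w1,t3) ✓  (f1,t4,w4)→returned(w4,t4) ✓  (f2,t1,w2)→returned(w2,t1) ✗  (f2,t3,w1)→returned(w1,t3) ✓  (f2,t3,w3)→returned(w3,t3) ✗  (f2,t5,w2)→returned(w2,t5) ✓  (f2,t6,w2)→returned(w2,t6) ✗  (f3,t2,w1)→returned(w1,t2) ✗  (f3,t2,w2)→returned(w2,t2) ✓  (f3,t3,w3)→returned(w3,t3) ✗  (f3,t4,w3)→returned(w3,t4) ✗  (f5,t1,w1)→returned(w1,t1) ✓  (f5,t6,w2)→returned(w2,t6) ✗
Counterexamples (restrictor triples failing the scope): 7.

7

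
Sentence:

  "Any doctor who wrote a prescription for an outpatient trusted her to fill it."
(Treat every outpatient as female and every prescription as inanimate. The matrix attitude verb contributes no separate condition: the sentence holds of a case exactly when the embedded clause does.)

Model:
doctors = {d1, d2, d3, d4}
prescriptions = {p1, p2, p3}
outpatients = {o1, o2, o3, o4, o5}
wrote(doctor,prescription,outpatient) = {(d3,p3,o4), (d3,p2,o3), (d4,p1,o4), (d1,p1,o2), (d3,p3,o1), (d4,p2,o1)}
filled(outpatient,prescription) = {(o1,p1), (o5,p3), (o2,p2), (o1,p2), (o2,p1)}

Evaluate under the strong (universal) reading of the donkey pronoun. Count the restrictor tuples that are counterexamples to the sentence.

4

"her" takes "an outpatient" as antecedent and "it" takes "a prescription"; both are donkey pronouns co-varying with the restrictor.
Strong reading: for every (d,p,o) with wrote(d,p,o), filled(o,p).
Restrictor triples: (d1,p1,o2)→filled(o2,p1) ✓  (d3,p2,o3)→filled(o3,p2) ✗  (d3,p3,o1)→filled(o1,p3) ✗  (d3,p3,o4)→filled(o4,p3) ✗  (d4,p1,o4)→filled(o4,p1) ✗  (d4,p2,o1)→filled(o1,p2) ✓
Counterexamples (restrictor triples failing the scope): 4.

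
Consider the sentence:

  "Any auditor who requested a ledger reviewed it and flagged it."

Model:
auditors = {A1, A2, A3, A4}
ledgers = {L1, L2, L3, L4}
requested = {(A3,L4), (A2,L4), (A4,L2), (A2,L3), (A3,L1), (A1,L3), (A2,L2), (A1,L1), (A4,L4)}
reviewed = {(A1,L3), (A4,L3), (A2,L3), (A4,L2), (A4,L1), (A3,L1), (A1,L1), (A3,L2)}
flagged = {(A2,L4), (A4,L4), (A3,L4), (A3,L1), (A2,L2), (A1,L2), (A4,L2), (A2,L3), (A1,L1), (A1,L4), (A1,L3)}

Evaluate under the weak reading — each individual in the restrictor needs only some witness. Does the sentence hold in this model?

"it" takes "a ledger" as antecedent — a donkey pronoun bound across the clause boundary.
Weak reading: every auditor a with some requested-ledger has at least one requested-ledger l such that reviewed(a,l) ∧ flagged(a,l).
Per auditor: A1:✓  A2:✓  A3:✓  A4:✓
Every auditor in the restrictor has a witness.

True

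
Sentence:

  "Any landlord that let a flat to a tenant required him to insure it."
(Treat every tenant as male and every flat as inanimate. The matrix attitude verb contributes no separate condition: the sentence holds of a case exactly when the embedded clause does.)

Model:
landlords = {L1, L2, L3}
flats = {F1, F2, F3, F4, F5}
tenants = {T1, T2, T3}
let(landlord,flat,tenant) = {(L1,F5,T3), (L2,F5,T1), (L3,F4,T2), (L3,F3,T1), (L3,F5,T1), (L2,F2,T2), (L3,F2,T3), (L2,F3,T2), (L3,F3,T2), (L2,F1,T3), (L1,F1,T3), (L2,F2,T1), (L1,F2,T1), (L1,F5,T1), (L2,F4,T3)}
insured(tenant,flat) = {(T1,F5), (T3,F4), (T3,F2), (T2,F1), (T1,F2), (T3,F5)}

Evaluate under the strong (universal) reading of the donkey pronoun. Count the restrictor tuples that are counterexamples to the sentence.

"him" takes "a tenant" as antecedent and "it" takes "a flat"; both are donkey pronouns co-varying with the restrictor.
Strong reading: for every (l,f,t) with let(l,f,t), insured(t,f).
Restrictor triples: (L1,F1,T3)→insured(T3,F1) ✗  (L1,F2,T1)→insured(T1,F2) ✓  (L1,F5,T1)→insured(T1,F5) ✓  (L1,F5,T3)→insured(T3,F5) ✓  (L2,F1,T3)→insured(T3,F1) ✗  (L2,F2,T1)→insured(T1,F2) ✓  (L2,F2,T2)→insured(T2,F2) ✗  (L2,F3,T2)→insured(T2,F3) ✗  (L2,F4,T3)→insured(T3,F4) ✓  (L2,F5,T1)→insured(T1,F5) ✓  (L3,F2,T3)→insured(T3,F2) ✓  (L3,F3,T1)→insured(T1,F3) ✗  (L3,F3,T2)→insured(T2,F3) ✗  (L3,F4,T2)→insured(T2,F4) ✗  (L3,F5,T1)→insured(T1,F5) ✓
Counterexamples (restrictor triples failing the scope): 7.

7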